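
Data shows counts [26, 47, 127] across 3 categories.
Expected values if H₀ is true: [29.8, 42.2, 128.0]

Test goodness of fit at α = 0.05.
Chi-square goodness of fit test:
H₀: observed counts match expected distribution
H₁: observed counts differ from expected distribution
df = k - 1 = 2
χ² = Σ(O - E)²/E
   = (26 - 29.8)²/29.8 + (47 - 42.2)²/42.2 + (127 - 128.0)²/128.0
   = 0.485 + 0.546 + 0.008
   = 1.04
p-value = 0.5950

Since p-value > α = 0.05, we fail to reject H₀.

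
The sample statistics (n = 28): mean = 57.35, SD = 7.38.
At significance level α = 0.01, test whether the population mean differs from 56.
One-sample t-test:
H₀: μ = 56
H₁: μ ≠ 56
df = n - 1 = 27
t = (x̄ - μ₀) / (s/√n) = (57.35 - 56) / (7.38/√28) = 0.968
p-value = 0.3417

Since p-value > α = 0.01, we fail to reject H₀.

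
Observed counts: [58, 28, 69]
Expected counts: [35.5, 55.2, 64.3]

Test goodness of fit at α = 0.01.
Chi-square goodness of fit test:
H₀: observed counts match expected distribution
H₁: observed counts differ from expected distribution
df = k - 1 = 2
χ² = Σ(O - E)²/E
   = (58 - 35.5)²/35.5 + (28 - 55.2)²/55.2 + (69 - 64.3)²/64.3
   = 14.261 + 13.403 + 0.344
   = 28.01
p-value < 0.0001

Since p-value < α = 0.01, we reject H₀.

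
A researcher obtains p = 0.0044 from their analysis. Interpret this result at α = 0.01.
Since p = 0.0044 < α = 0.01, reject H₀.
There is sufficient evidence to reject the null hypothesis; the result is statistically significant at the 0.01 level.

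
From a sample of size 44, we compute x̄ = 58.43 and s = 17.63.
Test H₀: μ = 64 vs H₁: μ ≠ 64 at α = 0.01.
One-sample t-test:
H₀: μ = 64
H₁: μ ≠ 64
df = n - 1 = 43
t = (x̄ - μ₀) / (s/√n) = (58.43 - 64) / (17.63/√44) = -2.096
p-value = 0.0420

Since p-value > α = 0.01, we fail to reject H₀.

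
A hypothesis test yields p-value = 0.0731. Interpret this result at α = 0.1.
Since p = 0.0731 < α = 0.1, reject H₀.
There is sufficient evidence to reject the null hypothesis; the result is statistically significant at the 0.1 level.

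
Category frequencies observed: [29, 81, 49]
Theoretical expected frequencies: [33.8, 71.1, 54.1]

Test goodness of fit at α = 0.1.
Chi-square goodness of fit test:
H₀: observed counts match expected distribution
H₁: observed counts differ from expected distribution
df = k - 1 = 2
χ² = Σ(O - E)²/E
   = (29 - 33.8)²/33.8 + (81 - 71.1)²/71.1 + (49 - 54.1)²/54.1
   = 0.682 + 1.378 + 0.481
   = 2.54
p-value = 0.2807

Since p-value > α = 0.1, we fail to reject H₀.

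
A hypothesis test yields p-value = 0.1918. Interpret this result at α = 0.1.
Since p = 0.1918 > α = 0.1, fail to reject H₀.
There is insufficient evidence to reject the null hypothesis; the result is not statistically significant at the 0.1 level.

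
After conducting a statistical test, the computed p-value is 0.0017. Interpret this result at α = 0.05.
Since p = 0.0017 < α = 0.05, reject H₀.
There is sufficient evidence to reject the null hypothesis; the result is statistically significant at the 0.05 level.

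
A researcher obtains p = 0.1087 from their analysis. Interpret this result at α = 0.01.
Since p = 0.1087 > α = 0.01, fail to reject H₀.
There is insufficient evidence to reject the null hypothesis; the result is not statistically significant at the 0.01 level.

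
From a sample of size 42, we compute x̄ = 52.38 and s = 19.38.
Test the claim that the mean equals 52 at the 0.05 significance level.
One-sample t-test:
H₀: μ = 52
H₁: μ ≠ 52
df = n - 1 = 41
t = (x̄ - μ₀) / (s/√n) = (52.38 - 52) / (19.38/√42) = 0.127
p-value = 0.8995

Since p-value > α = 0.05, we fail to reject H₀.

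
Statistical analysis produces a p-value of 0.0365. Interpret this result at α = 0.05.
Since p = 0.0365 < α = 0.05, reject H₀.
There is sufficient evidence to reject the null hypothesis; the result is statistically significant at the 0.05 level.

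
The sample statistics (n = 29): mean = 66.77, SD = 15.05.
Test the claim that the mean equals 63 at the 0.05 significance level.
One-sample t-test:
H₀: μ = 63
H₁: μ ≠ 63
df = n - 1 = 28
t = (x̄ - μ₀) / (s/√n) = (66.77 - 63) / (15.05/√29) = 1.349
p-value = 0.1882

Since p-value > α = 0.05, we fail to reject H₀.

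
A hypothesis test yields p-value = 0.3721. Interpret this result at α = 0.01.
Since p = 0.3721 > α = 0.01, fail to reject H₀.
There is insufficient evidence to reject the null hypothesis; the result is not statistically significant at the 0.01 level.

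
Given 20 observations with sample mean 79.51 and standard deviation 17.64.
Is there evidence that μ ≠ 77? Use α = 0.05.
One-sample t-test:
H₀: μ = 77
H₁: μ ≠ 77
df = n - 1 = 19
t = (x̄ - μ₀) / (s/√n) = (79.51 - 77) / (17.64/√20) = 0.636
p-value = 0.5321

Since p-value > α = 0.05, we fail to reject H₀.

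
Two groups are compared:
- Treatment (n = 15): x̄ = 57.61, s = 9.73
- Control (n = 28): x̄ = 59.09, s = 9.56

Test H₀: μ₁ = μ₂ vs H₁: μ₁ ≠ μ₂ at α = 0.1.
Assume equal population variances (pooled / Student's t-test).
Student's two-sample t-test (equal variances):
H₀: μ₁ = μ₂
H₁: μ₁ ≠ μ₂
df = n₁ + n₂ - 2 = 41
Pooled variance s_p² = [(n₁-1)s₁² + (n₂-1)s₂²] / (n₁ + n₂ - 2) = [(14)(9.73²) + (27)(9.56²)] / 41 = 92.5134
SE = √(s_p²(1/n₁ + 1/n₂)) = √(92.5134 × (1/15 + 1/28)) = 3.0776
t = (x̄₁ - x̄₂) / SE = (57.61 - 59.09) / 3.0776 = -1.48 / 3.0776 = -0.481
p-value = 0.6331

Since p-value > α = 0.1, we fail to reject H₀.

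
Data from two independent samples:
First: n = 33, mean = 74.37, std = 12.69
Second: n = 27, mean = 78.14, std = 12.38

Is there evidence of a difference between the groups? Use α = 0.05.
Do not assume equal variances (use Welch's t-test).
Welch's two-sample t-test:
H₀: μ₁ = μ₂
H₁: μ₁ ≠ μ₂
s₁²/n₁ = 12.69²/33 = 4.8799,  s₂²/n₂ = 12.38²/27 = 5.6765
SE = √(s₁²/n₁ + s₂²/n₂) = √(4.8799 + 5.6765) = 3.2491
df (Welch-Satterthwaite) = (s₁²/n₁ + s₂²/n₂)² / [(s₁²/n₁)²/(n₁-1) + (s₂²/n₂)²/(n₂-1)] ≈ 56.18
t = (x̄₁ - x̄₂) / SE = (74.37 - 78.14) / 3.2491 = -3.77 / 3.2491 = -1.160
p-value = 0.2508

Since p-value > α = 0.05, we fail to reject H₀.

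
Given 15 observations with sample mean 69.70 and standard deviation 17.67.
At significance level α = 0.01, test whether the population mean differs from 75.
One-sample t-test:
H₀: μ = 75
H₁: μ ≠ 75
df = n - 1 = 14
t = (x̄ - μ₀) / (s/√n) = (69.70 - 75) / (17.67/√15) = -1.162
p-value = 0.2648

Since p-value > α = 0.01, we fail to reject H₀.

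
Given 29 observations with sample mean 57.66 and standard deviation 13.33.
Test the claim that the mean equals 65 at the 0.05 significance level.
One-sample t-test:
H₀: μ = 65
H₁: μ ≠ 65
df = n - 1 = 28
t = (x̄ - μ₀) / (s/√n) = (57.66 - 65) / (13.33/√29) = -2.965
p-value = 0.0061

Since p-value < α = 0.05, we reject H₀.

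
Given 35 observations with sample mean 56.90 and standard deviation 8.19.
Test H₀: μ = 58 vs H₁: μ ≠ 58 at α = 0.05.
One-sample t-test:
H₀: μ = 58
H₁: μ ≠ 58
df = n - 1 = 34
t = (x̄ - μ₀) / (s/√n) = (56.90 - 58) / (8.19/√35) = -0.795
p-value = 0.4324

Since p-value > α = 0.05, we fail to reject H₀.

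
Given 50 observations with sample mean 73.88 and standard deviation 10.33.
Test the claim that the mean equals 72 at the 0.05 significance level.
One-sample t-test:
H₀: μ = 72
H₁: μ ≠ 72
df = n - 1 = 49
t = (x̄ - μ₀) / (s/√n) = (73.88 - 72) / (10.33/√50) = 1.287
p-value = 0.2042

Since p-value > α = 0.05, we fail to reject H₀.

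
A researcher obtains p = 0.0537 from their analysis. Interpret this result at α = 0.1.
Since p = 0.0537 < α = 0.1, reject H₀.
There is sufficient evidence to reject the null hypothesis; the result is statistically significant at the 0.1 level.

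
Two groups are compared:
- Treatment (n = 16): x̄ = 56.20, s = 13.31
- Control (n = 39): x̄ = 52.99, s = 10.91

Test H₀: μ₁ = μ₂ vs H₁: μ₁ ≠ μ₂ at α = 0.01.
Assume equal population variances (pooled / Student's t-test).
Student's two-sample t-test (equal variances):
H₀: μ₁ = μ₂
H₁: μ₁ ≠ μ₂
df = n₁ + n₂ - 2 = 53
Pooled variance s_p² = [(n₁-1)s₁² + (n₂-1)s₂²] / (n₁ + n₂ - 2) = [(15)(13.31²) + (38)(10.91²)] / 53 = 135.4794
SE = √(s_p²(1/n₁ + 1/n₂)) = √(135.4794 × (1/16 + 1/39)) = 3.4556
t = (x̄₁ - x̄₂) / SE = (56.20 - 52.99) / 3.4556 = 3.21 / 3.4556 = 0.929
p-value = 0.3571

Since p-value > α = 0.01, we fail to reject H₀.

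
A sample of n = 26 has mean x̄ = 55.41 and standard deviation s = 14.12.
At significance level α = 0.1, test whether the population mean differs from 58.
One-sample t-test:
H₀: μ = 58
H₁: μ ≠ 58
df = n - 1 = 25
t = (x̄ - μ₀) / (s/√n) = (55.41 - 58) / (14.12/√26) = -0.935
p-value = 0.3586

Since p-value > α = 0.1, we fail to reject H₀.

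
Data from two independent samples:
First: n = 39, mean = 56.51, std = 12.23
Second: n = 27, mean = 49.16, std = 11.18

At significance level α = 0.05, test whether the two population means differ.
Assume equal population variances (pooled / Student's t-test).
Student's two-sample t-test (equal variances):
H₀: μ₁ = μ₂
H₁: μ₁ ≠ μ₂
df = n₁ + n₂ - 2 = 64
Pooled variance s_p² = [(n₁-1)s₁² + (n₂-1)s₂²] / (n₁ + n₂ - 2) = [(38)(12.23²) + (26)(11.18²)] / 64 = 139.5871
SE = √(s_p²(1/n₁ + 1/n₂)) = √(139.5871 × (1/39 + 1/27)) = 2.9579
t = (x̄₁ - x̄₂) / SE = (56.51 - 49.16) / 2.9579 = 7.35 / 2.9579 = 2.485
p-value = 0.0156

Since p-value < α = 0.05, we reject H₀.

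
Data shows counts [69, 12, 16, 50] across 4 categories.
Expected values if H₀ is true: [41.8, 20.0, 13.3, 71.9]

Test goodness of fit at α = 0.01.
Chi-square goodness of fit test:
H₀: observed counts match expected distribution
H₁: observed counts differ from expected distribution
df = k - 1 = 3
χ² = Σ(O - E)²/E
   = (69 - 41.8)²/41.8 + (12 - 20.0)²/20.0 + (16 - 13.3)²/13.3 + (50 - 71.9)²/71.9
   = 17.700 + 3.200 + 0.548 + 6.671
   = 28.12
p-value < 0.0001

Since p-value < α = 0.01, we reject H₀.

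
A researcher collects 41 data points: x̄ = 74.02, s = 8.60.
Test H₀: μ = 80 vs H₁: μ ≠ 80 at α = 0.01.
One-sample t-test:
H₀: μ = 80
H₁: μ ≠ 80
df = n - 1 = 40
t = (x̄ - μ₀) / (s/√n) = (74.02 - 80) / (8.60/√41) = -4.452
p-value = 0.0001

Since p-value < α = 0.01, we reject H₀.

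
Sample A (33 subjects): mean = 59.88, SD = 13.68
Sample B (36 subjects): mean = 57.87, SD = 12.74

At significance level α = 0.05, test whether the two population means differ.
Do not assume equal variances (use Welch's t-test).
Welch's two-sample t-test:
H₀: μ₁ = μ₂
H₁: μ₁ ≠ μ₂
s₁²/n₁ = 13.68²/33 = 5.6710,  s₂²/n₂ = 12.74²/36 = 4.5085
SE = √(s₁²/n₁ + s₂²/n₂) = √(5.6710 + 4.5085) = 3.1905
df (Welch-Satterthwaite) = (s₁²/n₁ + s₂²/n₂)² / [(s₁²/n₁)²/(n₁-1) + (s₂²/n₂)²/(n₂-1)] ≈ 65.35
t = (x̄₁ - x̄₂) / SE = (59.88 - 57.87) / 3.1905 = 2.01 / 3.1905 = 0.630
p-value = 0.5309

Since p-value > α = 0.05, we fail to reject H₀.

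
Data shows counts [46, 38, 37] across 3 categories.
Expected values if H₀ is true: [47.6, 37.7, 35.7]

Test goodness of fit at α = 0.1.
Chi-square goodness of fit test:
H₀: observed counts match expected distribution
H₁: observed counts differ from expected distribution
df = k - 1 = 2
χ² = Σ(O - E)²/E
   = (46 - 47.6)²/47.6 + (38 - 37.7)²/37.7 + (37 - 35.7)²/35.7
   = 0.054 + 0.002 + 0.047
   = 0.10
p-value = 0.9496

Since p-value > α = 0.1, we fail to reject H₀.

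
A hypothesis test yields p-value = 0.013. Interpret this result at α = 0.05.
Since p = 0.013 < α = 0.05, reject H₀.
There is sufficient evidence to reject the null hypothesis; the result is statistically significant at the 0.05 level.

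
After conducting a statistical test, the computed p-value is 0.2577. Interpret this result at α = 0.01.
Since p = 0.2577 > α = 0.01, fail to reject H₀.
There is insufficient evidence to reject the null hypothesis; the result is not statistically significant at the 0.01 level.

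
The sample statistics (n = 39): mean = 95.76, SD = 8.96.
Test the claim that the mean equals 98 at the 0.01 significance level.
One-sample t-test:
H₀: μ = 98
H₁: μ ≠ 98
df = n - 1 = 38
t = (x̄ - μ₀) / (s/√n) = (95.76 - 98) / (8.96/√39) = -1.561
p-value = 0.1268

Since p-value > α = 0.01, we fail to reject H₀.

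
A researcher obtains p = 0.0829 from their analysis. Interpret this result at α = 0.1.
Since p = 0.0829 < α = 0.1, reject H₀.
There is sufficient evidence to reject the null hypothesis; the result is statistically significant at the 0.1 level.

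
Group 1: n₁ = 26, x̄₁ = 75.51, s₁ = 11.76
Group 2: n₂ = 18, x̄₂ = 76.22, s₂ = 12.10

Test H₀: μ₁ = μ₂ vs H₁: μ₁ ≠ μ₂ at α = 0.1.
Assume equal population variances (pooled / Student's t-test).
Student's two-sample t-test (equal variances):
H₀: μ₁ = μ₂
H₁: μ₁ ≠ μ₂
df = n₁ + n₂ - 2 = 42
Pooled variance s_p² = [(n₁-1)s₁² + (n₂-1)s₂²] / (n₁ + n₂ - 2) = [(25)(11.76²) + (17)(12.10²)] / 42 = 141.5812
SE = √(s_p²(1/n₁ + 1/n₂)) = √(141.5812 × (1/26 + 1/18)) = 3.6484
t = (x̄₁ - x̄₂) / SE = (75.51 - 76.22) / 3.6484 = -0.71 / 3.6484 = -0.195
p-value = 0.8466

Since p-value > α = 0.1, we fail to reject H₀.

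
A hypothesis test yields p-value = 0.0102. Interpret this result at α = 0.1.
Since p = 0.0102 < α = 0.1, reject H₀.
There is sufficient evidence to reject the null hypothesis; the result is statistically significant at the 0.1 level.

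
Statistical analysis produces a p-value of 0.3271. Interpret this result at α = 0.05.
Since p = 0.3271 > α = 0.05, fail to reject H₀.
There is insufficient evidence to reject the null hypothesis; the result is not statistically significant at the 0.05 level.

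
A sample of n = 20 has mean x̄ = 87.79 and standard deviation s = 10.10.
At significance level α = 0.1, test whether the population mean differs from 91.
One-sample t-test:
H₀: μ = 91
H₁: μ ≠ 91
df = n - 1 = 19
t = (x̄ - μ₀) / (s/√n) = (87.79 - 91) / (10.10/√20) = -1.421
p-value = 0.1714

Since p-value > α = 0.1, we fail to reject H₀.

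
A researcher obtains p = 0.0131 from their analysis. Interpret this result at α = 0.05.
Since p = 0.0131 < α = 0.05, reject H₀.
There is sufficient evidence to reject the null hypothesis; the result is statistically significant at the 0.05 level.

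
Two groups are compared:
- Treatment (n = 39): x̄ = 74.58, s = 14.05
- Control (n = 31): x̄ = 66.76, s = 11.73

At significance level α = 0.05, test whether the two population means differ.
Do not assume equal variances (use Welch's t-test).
Welch's two-sample t-test:
H₀: μ₁ = μ₂
H₁: μ₁ ≠ μ₂
s₁²/n₁ = 14.05²/39 = 5.0616,  s₂²/n₂ = 11.73²/31 = 4.4385
SE = √(s₁²/n₁ + s₂²/n₂) = √(5.0616 + 4.4385) = 3.0822
df (Welch-Satterthwaite) = (s₁²/n₁ + s₂²/n₂)² / [(s₁²/n₁)²/(n₁-1) + (s₂²/n₂)²/(n₂-1)] ≈ 67.81
t = (x̄₁ - x̄₂) / SE = (74.58 - 66.76) / 3.0822 = 7.82 / 3.0822 = 2.537
p-value = 0.0135

Since p-value < α = 0.05, we reject H₀.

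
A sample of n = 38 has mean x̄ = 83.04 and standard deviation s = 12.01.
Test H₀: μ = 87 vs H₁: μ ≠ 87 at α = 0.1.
One-sample t-test:
H₀: μ = 87
H₁: μ ≠ 87
df = n - 1 = 37
t = (x̄ - μ₀) / (s/√n) = (83.04 - 87) / (12.01/√38) = -2.033
p-value = 0.0493

Since p-value < α = 0.1, we reject H₀.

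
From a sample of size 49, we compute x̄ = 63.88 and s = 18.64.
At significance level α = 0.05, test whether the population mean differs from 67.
One-sample t-test:
H₀: μ = 67
H₁: μ ≠ 67
df = n - 1 = 48
t = (x̄ - μ₀) / (s/√n) = (63.88 - 67) / (18.64/√49) = -1.172
p-value = 0.2471

Since p-value > α = 0.05, we fail to reject H₀.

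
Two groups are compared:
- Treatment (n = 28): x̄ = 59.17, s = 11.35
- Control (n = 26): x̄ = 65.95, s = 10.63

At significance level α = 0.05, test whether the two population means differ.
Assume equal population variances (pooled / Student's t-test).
Student's two-sample t-test (equal variances):
H₀: μ₁ = μ₂
H₁: μ₁ ≠ μ₂
df = n₁ + n₂ - 2 = 52
Pooled variance s_p² = [(n₁-1)s₁² + (n₂-1)s₂²] / (n₁ + n₂ - 2) = [(27)(11.35²) + (25)(10.63²)] / 52 = 121.2140
SE = √(s_p²(1/n₁ + 1/n₂)) = √(121.2140 × (1/28 + 1/26)) = 2.9985
t = (x̄₁ - x̄₂) / SE = (59.17 - 65.95) / 2.9985 = -6.78 / 2.9985 = -2.261
p-value = 0.0280

Since p-value < α = 0.05, we reject H₀.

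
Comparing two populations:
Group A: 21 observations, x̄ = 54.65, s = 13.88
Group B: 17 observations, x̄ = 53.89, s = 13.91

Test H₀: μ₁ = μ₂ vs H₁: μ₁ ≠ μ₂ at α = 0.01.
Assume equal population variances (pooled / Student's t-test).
Student's two-sample t-test (equal variances):
H₀: μ₁ = μ₂
H₁: μ₁ ≠ μ₂
df = n₁ + n₂ - 2 = 36
Pooled variance s_p² = [(n₁-1)s₁² + (n₂-1)s₂²] / (n₁ + n₂ - 2) = [(20)(13.88²) + (16)(13.91²)] / 36 = 193.0249
SE = √(s_p²(1/n₁ + 1/n₂)) = √(193.0249 × (1/21 + 1/17)) = 4.5328
t = (x̄₁ - x̄₂) / SE = (54.65 - 53.89) / 4.5328 = 0.76 / 4.5328 = 0.168
p-value = 0.8678

Since p-value > α = 0.01, we fail to reject H₀.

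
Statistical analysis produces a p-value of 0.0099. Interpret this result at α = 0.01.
Since p = 0.0099 < α = 0.01, reject H₀.
There is sufficient evidence to reject the null hypothesis; the result is statistically significant at the 0.01 level.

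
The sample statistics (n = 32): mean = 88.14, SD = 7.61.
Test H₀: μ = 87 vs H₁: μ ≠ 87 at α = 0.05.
One-sample t-test:
H₀: μ = 87
H₁: μ ≠ 87
df = n - 1 = 31
t = (x̄ - μ₀) / (s/√n) = (88.14 - 87) / (7.61/√32) = 0.847
p-value = 0.4033

Since p-value > α = 0.05, we fail to reject H₀.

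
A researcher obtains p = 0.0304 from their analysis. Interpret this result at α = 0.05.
Since p = 0.0304 < α = 0.05, reject H₀.
There is sufficient evidence to reject the null hypothesis; the result is statistically significant at the 0.05 level.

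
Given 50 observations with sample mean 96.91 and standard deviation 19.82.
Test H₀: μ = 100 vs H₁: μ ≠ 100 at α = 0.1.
One-sample t-test:
H₀: μ = 100
H₁: μ ≠ 100
df = n - 1 = 49
t = (x̄ - μ₀) / (s/√n) = (96.91 - 100) / (19.82/√50) = -1.102
p-value = 0.2757

Since p-value > α = 0.1, we fail to reject H₀.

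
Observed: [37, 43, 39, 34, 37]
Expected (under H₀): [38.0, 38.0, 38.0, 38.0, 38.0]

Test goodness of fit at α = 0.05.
Chi-square goodness of fit test:
H₀: observed counts match expected distribution
H₁: observed counts differ from expected distribution
df = k - 1 = 4
χ² = Σ(O - E)²/E
   = (37 - 38.0)²/38.0 + (43 - 38.0)²/38.0 + (39 - 38.0)²/38.0 + (34 - 38.0)²/38.0 + (37 - 38.0)²/38.0
   = 0.026 + 0.658 + 0.026 + 0.421 + 0.026
   = 1.16
p-value = 0.8850

Since p-value > α = 0.05, we fail to reject H₀.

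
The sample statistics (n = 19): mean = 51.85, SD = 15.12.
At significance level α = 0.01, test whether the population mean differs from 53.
One-sample t-test:
H₀: μ = 53
H₁: μ ≠ 53
df = n - 1 = 18
t = (x̄ - μ₀) / (s/√n) = (51.85 - 53) / (15.12/√19) = -0.332
p-value = 0.7441

Since p-value > α = 0.01, we fail to reject H₀.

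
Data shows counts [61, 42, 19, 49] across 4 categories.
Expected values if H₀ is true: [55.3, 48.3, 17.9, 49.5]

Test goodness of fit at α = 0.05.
Chi-square goodness of fit test:
H₀: observed counts match expected distribution
H₁: observed counts differ from expected distribution
df = k - 1 = 3
χ² = Σ(O - E)²/E
   = (61 - 55.3)²/55.3 + (42 - 48.3)²/48.3 + (19 - 17.9)²/17.9 + (49 - 49.5)²/49.5
   = 0.588 + 0.822 + 0.068 + 0.005
   = 1.48
p-value = 0.6865

Since p-value > α = 0.05, we fail to reject H₀.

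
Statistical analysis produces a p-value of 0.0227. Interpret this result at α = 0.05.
Since p = 0.0227 < α = 0.05, reject H₀.
There is sufficient evidence to reject the null hypothesis; the result is statistically significant at the 0.05 level.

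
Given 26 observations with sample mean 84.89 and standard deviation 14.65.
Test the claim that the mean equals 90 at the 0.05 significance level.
One-sample t-test:
H₀: μ = 90
H₁: μ ≠ 90
df = n - 1 = 25
t = (x̄ - μ₀) / (s/√n) = (84.89 - 90) / (14.65/√26) = -1.779
p-value = 0.0875

Since p-value > α = 0.05, we fail to reject H₀.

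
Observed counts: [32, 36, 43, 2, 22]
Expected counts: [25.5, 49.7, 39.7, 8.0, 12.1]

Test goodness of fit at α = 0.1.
Chi-square goodness of fit test:
H₀: observed counts match expected distribution
H₁: observed counts differ from expected distribution
df = k - 1 = 4
χ² = Σ(O - E)²/E
   = (32 - 25.5)²/25.5 + (36 - 49.7)²/49.7 + (43 - 39.7)²/39.7 + (2 - 8.0)²/8.0 + (22 - 12.1)²/12.1
   = 1.657 + 3.776 + 0.274 + 4.500 + 8.100
   = 18.31
p-value = 0.0011

Since p-value < α = 0.1, we reject H₀.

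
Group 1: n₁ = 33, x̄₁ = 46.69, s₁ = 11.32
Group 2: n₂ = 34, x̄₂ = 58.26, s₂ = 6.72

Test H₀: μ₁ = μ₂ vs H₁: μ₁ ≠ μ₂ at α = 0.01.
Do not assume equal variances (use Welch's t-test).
Welch's two-sample t-test:
H₀: μ₁ = μ₂
H₁: μ₁ ≠ μ₂
s₁²/n₁ = 11.32²/33 = 3.8831,  s₂²/n₂ = 6.72²/34 = 1.3282
SE = √(s₁²/n₁ + s₂²/n₂) = √(3.8831 + 1.3282) = 2.2828
df (Welch-Satterthwaite) = (s₁²/n₁ + s₂²/n₂)² / [(s₁²/n₁)²/(n₁-1) + (s₂²/n₂)²/(n₂-1)] ≈ 51.76
t = (x̄₁ - x̄₂) / SE = (46.69 - 58.26) / 2.2828 = -11.57 / 2.2828 = -5.068
p-value < 0.0001

Since p-value < α = 0.01, we reject H₀.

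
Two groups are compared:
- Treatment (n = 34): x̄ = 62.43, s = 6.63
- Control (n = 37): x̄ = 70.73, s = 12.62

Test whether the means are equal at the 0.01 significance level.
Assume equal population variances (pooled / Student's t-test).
Student's two-sample t-test (equal variances):
H₀: μ₁ = μ₂
H₁: μ₁ ≠ μ₂
df = n₁ + n₂ - 2 = 69
Pooled variance s_p² = [(n₁-1)s₁² + (n₂-1)s₂²] / (n₁ + n₂ - 2) = [(33)(6.63²) + (36)(12.62²)] / 69 = 104.1173
SE = √(s_p²(1/n₁ + 1/n₂)) = √(104.1173 × (1/34 + 1/37)) = 2.4241
t = (x̄₁ - x̄₂) / SE = (62.43 - 70.73) / 2.4241 = -8.30 / 2.4241 = -3.424
p-value = 0.0010

Since p-value < α = 0.01, we reject H₀.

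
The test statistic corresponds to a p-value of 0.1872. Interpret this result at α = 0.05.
Since p = 0.1872 > α = 0.05, fail to reject H₀.
There is insufficient evidence to reject the null hypothesis; the result is not statistically significant at the 0.05 level.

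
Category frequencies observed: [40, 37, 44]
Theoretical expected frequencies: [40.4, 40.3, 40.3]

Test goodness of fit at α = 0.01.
Chi-square goodness of fit test:
H₀: observed counts match expected distribution
H₁: observed counts differ from expected distribution
df = k - 1 = 2
χ² = Σ(O - E)²/E
   = (40 - 40.4)²/40.4 + (37 - 40.3)²/40.3 + (44 - 40.3)²/40.3
   = 0.004 + 0.270 + 0.340
   = 0.61
p-value = 0.7357

Since p-value > α = 0.01, we fail to reject H₀.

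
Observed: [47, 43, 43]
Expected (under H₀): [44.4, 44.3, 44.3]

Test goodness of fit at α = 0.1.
Chi-square goodness of fit test:
H₀: observed counts match expected distribution
H₁: observed counts differ from expected distribution
df = k - 1 = 2
χ² = Σ(O - E)²/E
   = (47 - 44.4)²/44.4 + (43 - 44.3)²/44.3 + (43 - 44.3)²/44.3
   = 0.152 + 0.038 + 0.038
   = 0.23
p-value = 0.8920

Since p-value > α = 0.1, we fail to reject H₀.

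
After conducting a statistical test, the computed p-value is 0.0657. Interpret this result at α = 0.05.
Since p = 0.0657 > α = 0.05, fail to reject H₀.
There is insufficient evidence to reject the null hypothesis; the result is not statistically significant at the 0.05 level.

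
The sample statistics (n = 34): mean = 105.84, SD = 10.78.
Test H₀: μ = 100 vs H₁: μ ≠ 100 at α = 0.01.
One-sample t-test:
H₀: μ = 100
H₁: μ ≠ 100
df = n - 1 = 33
t = (x̄ - μ₀) / (s/√n) = (105.84 - 100) / (10.78/√34) = 3.159
p-value = 0.0034

Since p-value < α = 0.01, we reject H₀.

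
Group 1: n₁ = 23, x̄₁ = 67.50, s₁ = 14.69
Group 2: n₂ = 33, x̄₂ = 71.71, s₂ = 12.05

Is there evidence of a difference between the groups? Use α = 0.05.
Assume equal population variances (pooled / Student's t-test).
Student's two-sample t-test (equal variances):
H₀: μ₁ = μ₂
H₁: μ₁ ≠ μ₂
df = n₁ + n₂ - 2 = 54
Pooled variance s_p² = [(n₁-1)s₁² + (n₂-1)s₂²] / (n₁ + n₂ - 2) = [(22)(14.69²) + (32)(12.05²)] / 54 = 173.9629
SE = √(s_p²(1/n₁ + 1/n₂)) = √(173.9629 × (1/23 + 1/33)) = 3.5826
t = (x̄₁ - x̄₂) / SE = (67.50 - 71.71) / 3.5826 = -4.21 / 3.5826 = -1.175
p-value = 0.2451

Since p-value > α = 0.05, we fail to reject H₀.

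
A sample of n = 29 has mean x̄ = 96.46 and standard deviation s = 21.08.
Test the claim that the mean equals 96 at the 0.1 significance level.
One-sample t-test:
H₀: μ = 96
H₁: μ ≠ 96
df = n - 1 = 28
t = (x̄ - μ₀) / (s/√n) = (96.46 - 96) / (21.08/√29) = 0.118
p-value = 0.9073

Since p-value > α = 0.1, we fail to reject H₀.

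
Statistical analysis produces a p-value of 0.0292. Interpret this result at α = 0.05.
Since p = 0.0292 < α = 0.05, reject H₀.
There is sufficient evidence to reject the null hypothesis; the result is statistically significant at the 0.05 level.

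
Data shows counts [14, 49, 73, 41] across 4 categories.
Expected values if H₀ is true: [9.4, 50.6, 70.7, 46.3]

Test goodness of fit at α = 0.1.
Chi-square goodness of fit test:
H₀: observed counts match expected distribution
H₁: observed counts differ from expected distribution
df = k - 1 = 3
χ² = Σ(O - E)²/E
   = (14 - 9.4)²/9.4 + (49 - 50.6)²/50.6 + (73 - 70.7)²/70.7 + (41 - 46.3)²/46.3
   = 2.251 + 0.051 + 0.075 + 0.607
   = 2.98
p-value = 0.3942

Since p-value > α = 0.1, we fail to reject H₀.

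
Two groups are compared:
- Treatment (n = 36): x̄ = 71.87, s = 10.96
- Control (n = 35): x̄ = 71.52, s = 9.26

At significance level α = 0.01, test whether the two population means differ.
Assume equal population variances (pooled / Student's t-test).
Student's two-sample t-test (equal variances):
H₀: μ₁ = μ₂
H₁: μ₁ ≠ μ₂
df = n₁ + n₂ - 2 = 69
Pooled variance s_p² = [(n₁-1)s₁² + (n₂-1)s₂²] / (n₁ + n₂ - 2) = [(35)(10.96²) + (34)(9.26²)] / 69 = 103.1837
SE = √(s_p²(1/n₁ + 1/n₂)) = √(103.1837 × (1/36 + 1/35)) = 2.4113
t = (x̄₁ - x̄₂) / SE = (71.87 - 71.52) / 2.4113 = 0.35 / 2.4113 = 0.145
p-value = 0.8850

Since p-value > α = 0.01, we fail to reject H₀.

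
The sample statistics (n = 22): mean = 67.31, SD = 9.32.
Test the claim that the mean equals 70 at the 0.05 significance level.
One-sample t-test:
H₀: μ = 70
H₁: μ ≠ 70
df = n - 1 = 21
t = (x̄ - μ₀) / (s/√n) = (67.31 - 70) / (9.32/√22) = -1.354
p-value = 0.1902

Since p-value > α = 0.05, we fail to reject H₀.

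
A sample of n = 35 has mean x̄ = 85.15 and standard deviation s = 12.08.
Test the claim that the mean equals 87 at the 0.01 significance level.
One-sample t-test:
H₀: μ = 87
H₁: μ ≠ 87
df = n - 1 = 34
t = (x̄ - μ₀) / (s/√n) = (85.15 - 87) / (12.08/√35) = -0.906
p-value = 0.3713

Since p-value > α = 0.01, we fail to reject H₀.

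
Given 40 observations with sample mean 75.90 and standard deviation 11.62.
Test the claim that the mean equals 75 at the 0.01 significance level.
One-sample t-test:
H₀: μ = 75
H₁: μ ≠ 75
df = n - 1 = 39
t = (x̄ - μ₀) / (s/√n) = (75.90 - 75) / (11.62/√40) = 0.490
p-value = 0.6270

Since p-value > α = 0.01, we fail to reject H₀.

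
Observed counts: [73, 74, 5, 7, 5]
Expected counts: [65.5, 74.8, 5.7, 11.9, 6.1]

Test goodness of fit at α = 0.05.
Chi-square goodness of fit test:
H₀: observed counts match expected distribution
H₁: observed counts differ from expected distribution
df = k - 1 = 4
χ² = Σ(O - E)²/E
   = (73 - 65.5)²/65.5 + (74 - 74.8)²/74.8 + (5 - 5.7)²/5.7 + (7 - 11.9)²/11.9 + (5 - 6.1)²/6.1
   = 0.859 + 0.009 + 0.086 + 2.018 + 0.198
   = 3.17
p-value = 0.5299

Since p-value > α = 0.05, we fail to reject H₀.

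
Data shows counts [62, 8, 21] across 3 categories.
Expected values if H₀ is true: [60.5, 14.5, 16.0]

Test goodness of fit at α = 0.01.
Chi-square goodness of fit test:
H₀: observed counts match expected distribution
H₁: observed counts differ from expected distribution
df = k - 1 = 2
χ² = Σ(O - E)²/E
   = (62 - 60.5)²/60.5 + (8 - 14.5)²/14.5 + (21 - 16.0)²/16.0
   = 0.037 + 2.914 + 1.562
   = 4.51
p-value = 0.1047

Since p-value > α = 0.01, we fail to reject H₀.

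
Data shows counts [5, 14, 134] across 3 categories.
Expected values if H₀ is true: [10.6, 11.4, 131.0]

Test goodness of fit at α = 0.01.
Chi-square goodness of fit test:
H₀: observed counts match expected distribution
H₁: observed counts differ from expected distribution
df = k - 1 = 2
χ² = Σ(O - E)²/E
   = (5 - 10.6)²/10.6 + (14 - 11.4)²/11.4 + (134 - 131.0)²/131.0
   = 2.958 + 0.593 + 0.069
   = 3.62
p-value = 0.1636

Since p-value > α = 0.01, we fail to reject H₀.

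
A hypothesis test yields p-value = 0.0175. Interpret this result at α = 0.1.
Since p = 0.0175 < α = 0.1, reject H₀.
There is sufficient evidence to reject the null hypothesis; the result is statistically significant at the 0.1 level.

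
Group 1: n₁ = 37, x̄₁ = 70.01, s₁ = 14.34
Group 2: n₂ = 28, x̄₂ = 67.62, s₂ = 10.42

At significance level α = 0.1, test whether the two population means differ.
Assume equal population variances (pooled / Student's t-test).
Student's two-sample t-test (equal variances):
H₀: μ₁ = μ₂
H₁: μ₁ ≠ μ₂
df = n₁ + n₂ - 2 = 63
Pooled variance s_p² = [(n₁-1)s₁² + (n₂-1)s₂²] / (n₁ + n₂ - 2) = [(36)(14.34²) + (27)(10.42²)] / 63 = 164.0388
SE = √(s_p²(1/n₁ + 1/n₂)) = √(164.0388 × (1/37 + 1/28)) = 3.2081
t = (x̄₁ - x̄₂) / SE = (70.01 - 67.62) / 3.2081 = 2.39 / 3.2081 = 0.745
p-value = 0.4591

Since p-value > α = 0.1, we fail to reject H₀.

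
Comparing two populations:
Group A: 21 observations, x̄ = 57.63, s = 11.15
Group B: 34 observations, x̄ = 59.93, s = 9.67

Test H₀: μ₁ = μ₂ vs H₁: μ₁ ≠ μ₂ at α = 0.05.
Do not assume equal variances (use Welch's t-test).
Welch's two-sample t-test:
H₀: μ₁ = μ₂
H₁: μ₁ ≠ μ₂
s₁²/n₁ = 11.15²/21 = 5.9201,  s₂²/n₂ = 9.67²/34 = 2.7503
SE = √(s₁²/n₁ + s₂²/n₂) = √(5.9201 + 2.7503) = 2.9446
df (Welch-Satterthwaite) = (s₁²/n₁ + s₂²/n₂)² / [(s₁²/n₁)²/(n₁-1) + (s₂²/n₂)²/(n₂-1)] ≈ 37.94
t = (x̄₁ - x̄₂) / SE = (57.63 - 59.93) / 2.9446 = -2.30 / 2.9446 = -0.781
p-value = 0.4396

Since p-value > α = 0.05, we fail to reject H₀.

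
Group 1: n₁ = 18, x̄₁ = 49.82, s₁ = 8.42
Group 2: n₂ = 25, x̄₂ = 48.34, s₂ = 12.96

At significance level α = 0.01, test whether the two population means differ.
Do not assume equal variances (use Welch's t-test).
Welch's two-sample t-test:
H₀: μ₁ = μ₂
H₁: μ₁ ≠ μ₂
s₁²/n₁ = 8.42²/18 = 3.9387,  s₂²/n₂ = 12.96²/25 = 6.7185
SE = √(s₁²/n₁ + s₂²/n₂) = √(3.9387 + 6.7185) = 3.2645
df (Welch-Satterthwaite) = (s₁²/n₁ + s₂²/n₂)² / [(s₁²/n₁)²/(n₁-1) + (s₂²/n₂)²/(n₂-1)] ≈ 40.66
t = (x̄₁ - x̄₂) / SE = (49.82 - 48.34) / 3.2645 = 1.48 / 3.2645 = 0.453
p-value = 0.6527

Since p-value > α = 0.01, we fail to reject H₀.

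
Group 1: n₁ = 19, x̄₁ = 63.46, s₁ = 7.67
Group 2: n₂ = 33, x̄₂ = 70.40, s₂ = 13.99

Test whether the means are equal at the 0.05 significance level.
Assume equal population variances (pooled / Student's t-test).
Student's two-sample t-test (equal variances):
H₀: μ₁ = μ₂
H₁: μ₁ ≠ μ₂
df = n₁ + n₂ - 2 = 50
Pooled variance s_p² = [(n₁-1)s₁² + (n₂-1)s₂²] / (n₁ + n₂ - 2) = [(18)(7.67²) + (32)(13.99²)] / 50 = 146.4393
SE = √(s_p²(1/n₁ + 1/n₂)) = √(146.4393 × (1/19 + 1/33)) = 3.4850
t = (x̄₁ - x̄₂) / SE = (63.46 - 70.40) / 3.4850 = -6.94 / 3.4850 = -1.991
p-value = 0.0519

Since p-value > α = 0.05, we fail to reject H₀.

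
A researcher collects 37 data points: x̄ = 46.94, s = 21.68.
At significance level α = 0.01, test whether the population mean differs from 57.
One-sample t-test:
H₀: μ = 57
H₁: μ ≠ 57
df = n - 1 = 36
t = (x̄ - μ₀) / (s/√n) = (46.94 - 57) / (21.68/√37) = -2.823
p-value = 0.0077

Since p-value < α = 0.01, we reject H₀.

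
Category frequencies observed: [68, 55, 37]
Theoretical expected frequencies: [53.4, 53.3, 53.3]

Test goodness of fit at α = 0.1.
Chi-square goodness of fit test:
H₀: observed counts match expected distribution
H₁: observed counts differ from expected distribution
df = k - 1 = 2
χ² = Σ(O - E)²/E
   = (68 - 53.4)²/53.4 + (55 - 53.3)²/53.3 + (37 - 53.3)²/53.3
   = 3.992 + 0.054 + 4.985
   = 9.03
p-value = 0.0109

Since p-value < α = 0.1, we reject H₀.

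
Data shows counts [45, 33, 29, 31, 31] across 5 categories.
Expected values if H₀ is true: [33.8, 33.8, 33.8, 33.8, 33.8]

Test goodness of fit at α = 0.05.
Chi-square goodness of fit test:
H₀: observed counts match expected distribution
H₁: observed counts differ from expected distribution
df = k - 1 = 4
χ² = Σ(O - E)²/E
   = (45 - 33.8)²/33.8 + (33 - 33.8)²/33.8 + (29 - 33.8)²/33.8 + (31 - 33.8)²/33.8 + (31 - 33.8)²/33.8
   = 3.711 + 0.019 + 0.682 + 0.232 + 0.232
   = 4.88
p-value = 0.3003

Since p-value > α = 0.05, we fail to reject H₀.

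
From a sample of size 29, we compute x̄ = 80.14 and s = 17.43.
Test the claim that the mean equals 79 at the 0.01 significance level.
One-sample t-test:
H₀: μ = 79
H₁: μ ≠ 79
df = n - 1 = 28
t = (x̄ - μ₀) / (s/√n) = (80.14 - 79) / (17.43/√29) = 0.352
p-value = 0.7273

Since p-value > α = 0.01, we fail to reject H₀.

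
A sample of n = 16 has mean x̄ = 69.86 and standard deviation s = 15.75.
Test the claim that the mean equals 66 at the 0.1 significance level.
One-sample t-test:
H₀: μ = 66
H₁: μ ≠ 66
df = n - 1 = 15
t = (x̄ - μ₀) / (s/√n) = (69.86 - 66) / (15.75/√16) = 0.980
p-value = 0.3425

Since p-value > α = 0.1, we fail to reject H₀.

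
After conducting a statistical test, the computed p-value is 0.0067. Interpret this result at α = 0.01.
Since p = 0.0067 < α = 0.01, reject H₀.
There is sufficient evidence to reject the null hypothesis; the result is statistically significant at the 0.01 level.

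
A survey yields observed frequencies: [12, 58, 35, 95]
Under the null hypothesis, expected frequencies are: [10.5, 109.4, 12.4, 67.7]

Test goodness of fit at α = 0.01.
Chi-square goodness of fit test:
H₀: observed counts match expected distribution
H₁: observed counts differ from expected distribution
df = k - 1 = 3
χ² = Σ(O - E)²/E
   = (12 - 10.5)²/10.5 + (58 - 109.4)²/109.4 + (35 - 12.4)²/12.4 + (95 - 67.7)²/67.7
   = 0.214 + 24.150 + 41.190 + 11.009
   = 76.56
p-value < 0.0001

Since p-value < α = 0.01, we reject H₀.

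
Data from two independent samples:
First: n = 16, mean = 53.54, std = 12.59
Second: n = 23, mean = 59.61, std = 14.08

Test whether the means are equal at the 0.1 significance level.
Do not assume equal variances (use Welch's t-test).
Welch's two-sample t-test:
H₀: μ₁ = μ₂
H₁: μ₁ ≠ μ₂
s₁²/n₁ = 12.59²/16 = 9.9068,  s₂²/n₂ = 14.08²/23 = 8.6194
SE = √(s₁²/n₁ + s₂²/n₂) = √(9.9068 + 8.6194) = 4.3042
df (Welch-Satterthwaite) = (s₁²/n₁ + s₂²/n₂)² / [(s₁²/n₁)²/(n₁-1) + (s₂²/n₂)²/(n₂-1)] ≈ 34.60
t = (x̄₁ - x̄₂) / SE = (53.54 - 59.61) / 4.3042 = -6.07 / 4.3042 = -1.410
p-value = 0.1674

Since p-value > α = 0.1, we fail to reject H₀.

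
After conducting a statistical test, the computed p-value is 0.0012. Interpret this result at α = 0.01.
Since p = 0.0012 < α = 0.01, reject H₀.
There is sufficient evidence to reject the null hypothesis; the result is statistically significant at the 0.01 level.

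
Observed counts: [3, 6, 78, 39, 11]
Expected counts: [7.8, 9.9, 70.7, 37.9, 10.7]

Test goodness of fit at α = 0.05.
Chi-square goodness of fit test:
H₀: observed counts match expected distribution
H₁: observed counts differ from expected distribution
df = k - 1 = 4
χ² = Σ(O - E)²/E
   = (3 - 7.8)²/7.8 + (6 - 9.9)²/9.9 + (78 - 70.7)²/70.7 + (39 - 37.9)²/37.9 + (11 - 10.7)²/10.7
   = 2.954 + 1.536 + 0.754 + 0.032 + 0.008
   = 5.28
p-value = 0.2594

Since p-value > α = 0.05, we fail to reject H₀.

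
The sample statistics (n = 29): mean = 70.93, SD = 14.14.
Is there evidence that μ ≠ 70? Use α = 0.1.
One-sample t-test:
H₀: μ = 70
H₁: μ ≠ 70
df = n - 1 = 28
t = (x̄ - μ₀) / (s/√n) = (70.93 - 70) / (14.14/√29) = 0.354
p-value = 0.7259

Since p-value > α = 0.1, we fail to reject H₀.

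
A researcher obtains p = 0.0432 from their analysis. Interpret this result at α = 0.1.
Since p = 0.0432 < α = 0.1, reject H₀.
There is sufficient evidence to reject the null hypothesis; the result is statistically significant at the 0.1 level.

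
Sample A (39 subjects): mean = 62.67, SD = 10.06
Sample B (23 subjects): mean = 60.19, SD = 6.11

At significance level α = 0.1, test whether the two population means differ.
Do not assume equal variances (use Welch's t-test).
Welch's two-sample t-test:
H₀: μ₁ = μ₂
H₁: μ₁ ≠ μ₂
s₁²/n₁ = 10.06²/39 = 2.5950,  s₂²/n₂ = 6.11²/23 = 1.6231
SE = √(s₁²/n₁ + s₂²/n₂) = √(2.5950 + 1.6231) = 2.0538
df (Welch-Satterthwaite) = (s₁²/n₁ + s₂²/n₂)² / [(s₁²/n₁)²/(n₁-1) + (s₂²/n₂)²/(n₂-1)] ≈ 59.92
t = (x̄₁ - x̄₂) / SE = (62.67 - 60.19) / 2.0538 = 2.48 / 2.0538 = 1.208
p-value = 0.2320

Since p-value > α = 0.1, we fail to reject H₀.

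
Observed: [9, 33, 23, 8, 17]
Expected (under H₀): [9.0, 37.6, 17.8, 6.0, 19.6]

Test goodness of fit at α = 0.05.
Chi-square goodness of fit test:
H₀: observed counts match expected distribution
H₁: observed counts differ from expected distribution
df = k - 1 = 4
χ² = Σ(O - E)²/E
   = (9 - 9.0)²/9.0 + (33 - 37.6)²/37.6 + (23 - 17.8)²/17.8 + (8 - 6.0)²/6.0 + (17 - 19.6)²/19.6
   = 0.000 + 0.563 + 1.519 + 0.667 + 0.345
   = 3.09
p-value = 0.5423

Since p-value > α = 0.05, we fail to reject H₀.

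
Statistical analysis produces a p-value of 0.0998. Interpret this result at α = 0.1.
Since p = 0.0998 < α = 0.1, reject H₀.
There is sufficient evidence to reject the null hypothesis; the result is statistically significant at the 0.1 level.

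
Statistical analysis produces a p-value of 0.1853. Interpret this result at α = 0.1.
Since p = 0.1853 > α = 0.1, fail to reject H₀.
There is insufficient evidence to reject the null hypothesis; the result is not statistically significant at the 0.1 level.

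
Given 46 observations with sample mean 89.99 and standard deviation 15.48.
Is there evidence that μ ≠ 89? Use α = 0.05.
One-sample t-test:
H₀: μ = 89
H₁: μ ≠ 89
df = n - 1 = 45
t = (x̄ - μ₀) / (s/√n) = (89.99 - 89) / (15.48/√46) = 0.434
p-value = 0.6665

Since p-value > α = 0.05, we fail to reject H₀.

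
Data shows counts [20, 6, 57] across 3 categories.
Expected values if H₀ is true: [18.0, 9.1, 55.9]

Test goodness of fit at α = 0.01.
Chi-square goodness of fit test:
H₀: observed counts match expected distribution
H₁: observed counts differ from expected distribution
df = k - 1 = 2
χ² = Σ(O - E)²/E
   = (20 - 18.0)²/18.0 + (6 - 9.1)²/9.1 + (57 - 55.9)²/55.9
   = 0.222 + 1.056 + 0.022
   = 1.30
p-value = 0.5221

Since p-value > α = 0.01, we fail to reject H₀.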